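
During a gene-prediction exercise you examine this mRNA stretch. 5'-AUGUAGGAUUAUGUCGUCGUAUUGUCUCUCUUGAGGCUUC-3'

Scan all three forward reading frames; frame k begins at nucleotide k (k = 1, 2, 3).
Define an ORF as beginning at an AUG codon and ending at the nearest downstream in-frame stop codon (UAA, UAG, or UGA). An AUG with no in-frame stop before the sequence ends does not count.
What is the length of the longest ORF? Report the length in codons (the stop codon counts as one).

Frame 1: AUG UAG GAU UAU GUC GUC GUA UUG UCU CUC UUG AGG CUU — AUG at 1, stop UAG at 4 → 6 nt.
Frame 2: UGU AGG AUU AUG UCG UCG UAU UGU CUC UCU UGA GGC UUC — AUG at 11, stop UGA at 32 → 24 nt.
Frame 3: GUA GGA UUA UGU CGU CGU AUU GUC UCU CUU GAG GCU — no AUG→stop ORF.
Longest: frame 2, positions 11–34, 24 nt = 8 codons = 7 aa. → 8 codons.

8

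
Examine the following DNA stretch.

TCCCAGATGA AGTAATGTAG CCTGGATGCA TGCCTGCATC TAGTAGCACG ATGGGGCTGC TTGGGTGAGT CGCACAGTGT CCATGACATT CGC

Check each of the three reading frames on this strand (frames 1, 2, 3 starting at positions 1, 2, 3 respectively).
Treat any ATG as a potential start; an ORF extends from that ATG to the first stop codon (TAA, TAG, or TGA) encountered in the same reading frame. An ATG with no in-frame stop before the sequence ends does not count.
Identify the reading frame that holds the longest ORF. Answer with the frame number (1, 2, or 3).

Frame 1: TCC CAG ATG AAG TAA TGT AGC CTG GAT GCA TGC CTG CAT CTA GTA GCA CGA TGG GGC TGC TTG GGT GAG TCG CAC AGT GTC CAT GAC ATT CGC — ATG at 7, stop TAA at 13 → 9 nt.
Frame 2: CCC AGA TGA AGT AAT GTA GCC TGG ATG CAT GCC TGC ATC TAG TAG CAC GAT GGG GCT GCT TGG GTG AGT CGC ACA GTG TCC ATG ACA TTC — ATG at 26, stop TAG at 41 → 18 nt.
Frame 3: CCA GAT GAA GTA ATG TAG CCT GGA TGC ATG CCT GCA TCT AGT AGC ACG ATG GGG CTG CTT GGG TGA GTC GCA CAG TGT CCA TGA CAT TCG — ATG at 15, stop TAG at 18 → 6 nt; ATG at 30, stop TGA at 66 → 39 nt; ATG at 51, stop TGA at 66 → 18 nt.
Longest ORF is 39 nt in frame 3 (positions 30–68).

3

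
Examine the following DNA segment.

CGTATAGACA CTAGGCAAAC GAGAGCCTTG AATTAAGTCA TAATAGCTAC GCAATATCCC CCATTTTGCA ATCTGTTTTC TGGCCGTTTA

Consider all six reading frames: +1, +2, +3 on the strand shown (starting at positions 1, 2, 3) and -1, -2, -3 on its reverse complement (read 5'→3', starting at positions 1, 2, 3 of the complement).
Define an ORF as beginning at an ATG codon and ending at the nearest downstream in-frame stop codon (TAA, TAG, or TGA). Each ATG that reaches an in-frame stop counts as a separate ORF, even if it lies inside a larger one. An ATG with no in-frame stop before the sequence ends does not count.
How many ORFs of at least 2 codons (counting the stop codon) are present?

2

Reverse complement (5'→3'): TAAACGGCCAGAAAACAGATTGCAAAATGGGGGATATTGCGTAGCTATTATGACTTAATTCAAGGCTCTCGTTTGCCTAGTGTCTATACG
Frame +1: CGT ATA GAC ACT AGG CAA ACG AGA GCC TTG AAT TAA GTC ATA ATA GCT ACG CAA TAT CCC CCA TTT TGC AAT CTG TTT TCT GGC CGT TTA — no ATG→stop ORF.
Frame +2: GTA TAG ACA CTA GGC AAA CGA GAG CCT TGA ATT AAG TCA TAA TAG CTA CGC AAT ATC CCC CAT TTT GCA ATC TGT TTT CTG GCC GTT — no ATG→stop ORF.
Frame +3: TAT AGA CAC TAG GCA AAC GAG AGC CTT GAA TTA AGT CAT AAT AGC TAC GCA ATA TCC CCC ATT TTG CAA TCT GTT TTC TGG CCG TTT — no ATG→stop ORF.
Frame -1: TAA ACG GCC AGA AAA CAG ATT GCA AAA TGG GGG ATA TTG CGT AGC TAT TAT GAC TTA ATT CAA GGC TCT CGT TTG CCT AGT GTC TAT ACG — no ATG→stop ORF.
Frame -2: AAA CGG CCA GAA AAC AGA TTG CAA AAT GGG GGA TAT TGC GTA GCT ATT ATG ACT TAA TTC AAG GCT CTC GTT TGC CTA GTG TCT ATA — ATG at 50, stop TAA at 56 → 9 nt.
Frame -3: AAC GGC CAG AAA ACA GAT TGC AAA ATG GGG GAT ATT GCG TAG CTA TTA TGA CTT AAT TCA AGG CTC TCG TTT GCC TAG TGT CTA TAC — ATG at 27, stop TAG at 42 → 18 nt.
ORFs ≥ 2 codons: frame -2 50–58 (3 codons), frame -3 27–44 (6 codons). Count = 2.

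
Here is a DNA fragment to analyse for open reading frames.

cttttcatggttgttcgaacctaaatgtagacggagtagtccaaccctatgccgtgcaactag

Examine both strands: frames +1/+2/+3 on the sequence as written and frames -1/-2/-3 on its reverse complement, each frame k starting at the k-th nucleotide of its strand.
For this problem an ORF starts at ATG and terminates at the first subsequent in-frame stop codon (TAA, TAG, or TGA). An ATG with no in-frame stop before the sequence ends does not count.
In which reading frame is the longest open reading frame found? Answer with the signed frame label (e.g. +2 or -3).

+1

Reverse complement (5'→3'): CTAGTTGCACGGCATAGGGTTGGACTACTCCGTCTACATTTAGGTTCGAACAACCATGAAAAG
Frame +1: CTT TTC ATG GTT GTT CGA ACC TAA ATG TAG ACG GAG TAG TCC AAC CCT ATG CCG TGC AAC TAG — ATG at 7, stop TAA at 22 → 18 nt; ATG at 25, stop TAG at 28 → 6 nt; ATG at 49, stop TAG at 61 → 15 nt.
Frame +2: TTT TCA TGG TTG TTC GAA CCT AAA TGT AGA CGG AGT AGT CCA ACC CTA TGC CGT GCA ACT — no ATG→stop ORF.
Frame +3: TTT CAT GGT TGT TCG AAC CTA AAT GTA GAC GGA GTA GTC CAA CCC TAT GCC GTG CAA CTA — no ATG→stop ORF.
Frame -1: CTA GTT GCA CGG CAT AGG GTT GGA CTA CTC CGT CTA CAT TTA GGT TCG AAC AAC CAT GAA AAG — no ATG→stop ORF.
Frame -2: TAG TTG CAC GGC ATA GGG TTG GAC TAC TCC GTC TAC ATT TAG GTT CGA ACA ACC ATG AAA — no ATG→stop ORF.
Frame -3: AGT TGC ACG GCA TAG GGT TGG ACT ACT CCG TCT ACA TTT AGG TTC GAA CAA CCA TGA AAA — no ATG→stop ORF.
Longest ORF is 18 nt in frame +1 (positions 7–24).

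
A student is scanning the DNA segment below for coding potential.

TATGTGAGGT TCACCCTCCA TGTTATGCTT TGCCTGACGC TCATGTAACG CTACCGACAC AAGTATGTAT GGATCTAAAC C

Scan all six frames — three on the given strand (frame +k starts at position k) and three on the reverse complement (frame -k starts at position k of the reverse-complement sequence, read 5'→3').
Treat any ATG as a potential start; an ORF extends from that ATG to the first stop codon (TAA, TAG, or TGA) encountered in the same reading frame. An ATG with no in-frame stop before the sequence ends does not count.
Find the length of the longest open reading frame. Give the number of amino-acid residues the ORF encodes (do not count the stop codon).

7

Reverse complement (5'→3'): GGTTTAGATCCATACATACTTGTGTCGGTAGCGTTACATGAGCGTCAGGCAAAGCATAACATGGAGGGTGAACCTCACATA
Frame +1: TAT GTG AGG TTC ACC CTC CAT GTT ATG CTT TGC CTG ACG CTC ATG TAA CGC TAC CGA CAC AAG TAT GTA TGG ATC TAA ACC — ATG at 25, stop TAA at 46 → 24 nt; ATG at 43, stop TAA at 46 → 6 nt.
Frame +2: ATG TGA GGT TCA CCC TCC ATG TTA TGC TTT GCC TGA CGC TCA TGT AAC GCT ACC GAC ACA AGT ATG TAT GGA TCT AAA — ATG at 2, stop TGA at 5 → 6 nt; ATG at 20, stop TGA at 35 → 18 nt.
Frame +3: TGT GAG GTT CAC CCT CCA TGT TAT GCT TTG CCT GAC GCT CAT GTA ACG CTA CCG ACA CAA GTA TGT ATG GAT CTA AAC — no ATG→stop ORF.
Frame -1: GGT TTA GAT CCA TAC ATA CTT GTG TCG GTA GCG TTA CAT GAG CGT CAG GCA AAG CAT AAC ATG GAG GGT GAA CCT CAC ATA — no ATG→stop ORF.
Frame -2: GTT TAG ATC CAT ACA TAC TTG TGT CGG TAG CGT TAC ATG AGC GTC AGG CAA AGC ATA ACA TGG AGG GTG AAC CTC ACA — no ATG→stop ORF.
Frame -3: TTT AGA TCC ATA CAT ACT TGT GTC GGT AGC GTT ACA TGA GCG TCA GGC AAA GCA TAA CAT GGA GGG TGA ACC TCA CAT — no ATG→stop ORF.
Longest: frame +1, positions 25–48, 24 nt = 8 codons = 7 aa. → 7 amino acids.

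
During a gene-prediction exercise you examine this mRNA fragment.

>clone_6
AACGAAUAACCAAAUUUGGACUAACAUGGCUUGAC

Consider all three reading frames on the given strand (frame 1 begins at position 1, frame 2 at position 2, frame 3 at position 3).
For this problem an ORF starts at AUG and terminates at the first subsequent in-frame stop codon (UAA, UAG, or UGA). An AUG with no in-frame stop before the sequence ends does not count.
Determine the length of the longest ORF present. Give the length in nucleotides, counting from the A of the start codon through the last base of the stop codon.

9

Frame 1: AAC GAA UAA CCA AAU UUG GAC UAA CAU GGC UUG — no AUG→stop ORF.
Frame 2: ACG AAU AAC CAA AUU UGG ACU AAC AUG GCU UGA — AUG at 26, stop UGA at 32 → 9 nt.
Frame 3: CGA AUA ACC AAA UUU GGA CUA ACA UGG CUU GAC — no AUG→stop ORF.
Longest: frame 2, positions 26–34, 9 nt = 3 codons = 2 aa. → 9 nucleotides.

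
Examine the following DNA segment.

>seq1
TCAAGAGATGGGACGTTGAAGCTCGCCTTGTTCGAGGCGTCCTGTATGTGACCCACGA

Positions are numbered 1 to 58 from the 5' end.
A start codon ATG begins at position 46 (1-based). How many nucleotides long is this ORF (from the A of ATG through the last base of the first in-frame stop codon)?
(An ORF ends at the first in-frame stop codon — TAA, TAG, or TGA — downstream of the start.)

6

Codons from position 46: ATG (46–48), TGA (49–51).
TGA is the first in-frame stop; ORF spans 46–51, 6 nucleotides.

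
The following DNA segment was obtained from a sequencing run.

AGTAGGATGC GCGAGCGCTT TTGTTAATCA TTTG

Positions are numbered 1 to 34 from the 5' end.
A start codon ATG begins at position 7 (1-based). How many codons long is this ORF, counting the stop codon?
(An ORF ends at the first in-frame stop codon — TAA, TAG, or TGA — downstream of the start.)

7

Codons from position 7: ATG (7–9), CGC (10–12), GAG (13–15), CGC (16–18), TTT (19–21), TGT (22–24), TAA (25–27).
TAA is the first in-frame stop; that's 7 codons including the stop.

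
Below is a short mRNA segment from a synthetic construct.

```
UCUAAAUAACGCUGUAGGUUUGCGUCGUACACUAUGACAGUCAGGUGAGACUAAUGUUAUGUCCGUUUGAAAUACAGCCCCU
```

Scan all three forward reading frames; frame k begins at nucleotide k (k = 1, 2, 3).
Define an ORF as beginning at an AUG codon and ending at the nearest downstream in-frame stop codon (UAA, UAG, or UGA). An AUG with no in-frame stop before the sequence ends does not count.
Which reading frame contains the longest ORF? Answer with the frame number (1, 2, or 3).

Frame 1: UCU AAA UAA CGC UGU AGG UUU GCG UCG UAC ACU AUG ACA GUC AGG UGA GAC UAA UGU UAU GUC CGU UUG AAA UAC AGC CCC — AUG at 34, stop UGA at 46 → 15 nt.
Frame 2: CUA AAU AAC GCU GUA GGU UUG CGU CGU ACA CUA UGA CAG UCA GGU GAG ACU AAU GUU AUG UCC GUU UGA AAU ACA GCC CCU — AUG at 59, stop UGA at 68 → 12 nt.
Frame 3: UAA AUA ACG CUG UAG GUU UGC GUC GUA CAC UAU GAC AGU CAG GUG AGA CUA AUG UUA UGU CCG UUU GAA AUA CAG CCC — no AUG→stop ORF.
Longest ORF is 15 nt in frame 1 (positions 34–48).

1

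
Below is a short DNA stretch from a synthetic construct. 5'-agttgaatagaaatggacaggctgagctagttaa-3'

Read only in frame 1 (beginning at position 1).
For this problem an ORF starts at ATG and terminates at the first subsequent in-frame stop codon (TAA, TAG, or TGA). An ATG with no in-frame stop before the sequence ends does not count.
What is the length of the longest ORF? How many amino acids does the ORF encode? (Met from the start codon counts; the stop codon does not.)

Frame 1: AGT TGA ATA GAA ATG GAC AGG CTG AGC TAG TTA — ATG at 13, stop TAG at 28 → 18 nt.
Longest: frame 1, positions 13–30, 18 nt = 6 codons = 5 aa. → 5 amino acids.

5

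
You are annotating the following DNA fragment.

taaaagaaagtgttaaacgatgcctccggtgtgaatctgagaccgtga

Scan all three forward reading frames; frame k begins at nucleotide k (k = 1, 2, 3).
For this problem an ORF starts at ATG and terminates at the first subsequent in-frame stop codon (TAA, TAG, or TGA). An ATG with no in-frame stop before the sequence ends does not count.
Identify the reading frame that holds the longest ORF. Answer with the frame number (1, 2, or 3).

2

Frame 1: TAA AAG AAA GTG TTA AAC GAT GCC TCC GGT GTG AAT CTG AGA CCG TGA — no ATG→stop ORF.
Frame 2: AAA AGA AAG TGT TAA ACG ATG CCT CCG GTG TGA ATC TGA GAC CGT — ATG at 20, stop TGA at 32 → 15 nt.
Frame 3: AAA GAA AGT GTT AAA CGA TGC CTC CGG TGT GAA TCT GAG ACC GTG — no ATG→stop ORF.
Longest ORF is 15 nt in frame 2 (positions 20–34).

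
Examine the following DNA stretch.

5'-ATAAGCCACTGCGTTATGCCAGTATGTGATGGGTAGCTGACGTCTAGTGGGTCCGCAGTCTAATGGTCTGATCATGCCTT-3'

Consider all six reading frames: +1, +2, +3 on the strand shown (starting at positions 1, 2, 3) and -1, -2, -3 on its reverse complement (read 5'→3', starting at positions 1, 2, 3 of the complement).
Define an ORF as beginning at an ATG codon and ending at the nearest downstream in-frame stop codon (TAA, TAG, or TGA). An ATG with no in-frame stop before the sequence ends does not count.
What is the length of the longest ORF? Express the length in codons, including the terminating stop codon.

7

Reverse complement (5'→3'): AAGGCATGATCAGACCATTAGACTGCGGACCCACTAGACGTCAGCTACCCATCACATACTGGCATAACGCAGTGGCTTAT
Frame +1: ATA AGC CAC TGC GTT ATG CCA GTA TGT GAT GGG TAG CTG ACG TCT AGT GGG TCC GCA GTC TAA TGG TCT GAT CAT GCC — ATG at 16, stop TAG at 34 → 21 nt.
Frame +2: TAA GCC ACT GCG TTA TGC CAG TAT GTG ATG GGT AGC TGA CGT CTA GTG GGT CCG CAG TCT AAT GGT CTG ATC ATG CCT — ATG at 29, stop TGA at 38 → 12 nt.
Frame +3: AAG CCA CTG CGT TAT GCC AGT ATG TGA TGG GTA GCT GAC GTC TAG TGG GTC CGC AGT CTA ATG GTC TGA TCA TGC CTT — ATG at 24, stop TGA at 27 → 6 nt; ATG at 63, stop TGA at 69 → 9 nt.
Frame -1: AAG GCA TGA TCA GAC CAT TAG ACT GCG GAC CCA CTA GAC GTC AGC TAC CCA TCA CAT ACT GGC ATA ACG CAG TGG CTT — no ATG→stop ORF.
Frame -2: AGG CAT GAT CAG ACC ATT AGA CTG CGG ACC CAC TAG ACG TCA GCT ACC CAT CAC ATA CTG GCA TAA CGC AGT GGC TTA — no ATG→stop ORF.
Frame -3: GGC ATG ATC AGA CCA TTA GAC TGC GGA CCC ACT AGA CGT CAG CTA CCC ATC ACA TAC TGG CAT AAC GCA GTG GCT TAT — no ATG→stop ORF.
Longest: frame +1, positions 16–36, 21 nt = 7 codons = 6 aa. → 7 codons.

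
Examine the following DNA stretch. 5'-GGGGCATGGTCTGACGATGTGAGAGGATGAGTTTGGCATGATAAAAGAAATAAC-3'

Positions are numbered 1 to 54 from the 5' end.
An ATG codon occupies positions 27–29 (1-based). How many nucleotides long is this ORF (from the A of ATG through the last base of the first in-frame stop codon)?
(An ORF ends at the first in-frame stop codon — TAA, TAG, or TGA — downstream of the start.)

Codons from position 27: ATG (27–29), AGT (30–32), TTG (33–35), GCA (36–38), TGA (39–41).
TGA is the first in-frame stop; ORF spans 27–41, 15 nucleotides.

15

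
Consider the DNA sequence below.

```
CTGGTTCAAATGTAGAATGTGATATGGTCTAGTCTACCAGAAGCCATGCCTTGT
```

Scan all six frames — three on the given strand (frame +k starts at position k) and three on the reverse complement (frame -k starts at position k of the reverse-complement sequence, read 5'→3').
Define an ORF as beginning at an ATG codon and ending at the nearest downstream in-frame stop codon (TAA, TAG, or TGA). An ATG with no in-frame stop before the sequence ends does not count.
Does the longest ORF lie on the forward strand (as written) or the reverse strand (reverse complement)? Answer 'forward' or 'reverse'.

reverse

Reverse complement (5'→3'): ACAAGGCATGGCTTCTGGTAGACTAGACCATATCACATTCTACATTTGAACCAG
Frame +1: CTG GTT CAA ATG TAG AAT GTG ATA TGG TCT AGT CTA CCA GAA GCC ATG CCT TGT — ATG at 10, stop TAG at 13 → 6 nt.
Frame +2: TGG TTC AAA TGT AGA ATG TGA TAT GGT CTA GTC TAC CAG AAG CCA TGC CTT — ATG at 17, stop TGA at 20 → 6 nt.
Frame +3: GGT TCA AAT GTA GAA TGT GAT ATG GTC TAG TCT ACC AGA AGC CAT GCC TTG — ATG at 24, stop TAG at 30 → 9 nt.
Frame -1: ACA AGG CAT GGC TTC TGG TAG ACT AGA CCA TAT CAC ATT CTA CAT TTG AAC CAG — no ATG→stop ORF.
Frame -2: CAA GGC ATG GCT TCT GGT AGA CTA GAC CAT ATC ACA TTC TAC ATT TGA ACC — ATG at 8, stop TGA at 47 → 42 nt.
Frame -3: AAG GCA TGG CTT CTG GTA GAC TAG ACC ATA TCA CAT TCT ACA TTT GAA CCA — no ATG→stop ORF.
Forward-strand max 9 nt; reverse-strand max 42 nt. The reverse strand has the longer ORF.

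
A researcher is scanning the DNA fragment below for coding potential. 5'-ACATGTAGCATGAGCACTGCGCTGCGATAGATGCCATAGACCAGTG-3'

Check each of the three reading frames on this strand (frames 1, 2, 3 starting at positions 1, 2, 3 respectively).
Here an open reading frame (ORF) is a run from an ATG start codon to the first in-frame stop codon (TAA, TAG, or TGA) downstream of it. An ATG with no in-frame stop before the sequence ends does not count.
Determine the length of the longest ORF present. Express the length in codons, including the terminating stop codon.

7

Frame 1: ACA TGT AGC ATG AGC ACT GCG CTG CGA TAG ATG CCA TAG ACC AGT — ATG at 10, stop TAG at 28 → 21 nt; ATG at 31, stop TAG at 37 → 9 nt.
Frame 2: CAT GTA GCA TGA GCA CTG CGC TGC GAT AGA TGC CAT AGA CCA GTG — no ATG→stop ORF.
Frame 3: ATG TAG CAT GAG CAC TGC GCT GCG ATA GAT GCC ATA GAC CAG — ATG at 3, stop TAG at 6 → 6 nt.
Longest: frame 1, positions 10–30, 21 nt = 7 codons = 6 aa. → 7 codons.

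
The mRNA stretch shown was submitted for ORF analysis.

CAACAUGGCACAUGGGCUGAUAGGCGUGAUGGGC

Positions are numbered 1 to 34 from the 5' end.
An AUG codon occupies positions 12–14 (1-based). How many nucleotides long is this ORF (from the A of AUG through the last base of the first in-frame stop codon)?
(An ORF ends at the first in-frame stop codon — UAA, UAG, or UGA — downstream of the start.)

9

Codons from position 12: AUG (12–14), GGC (15–17), UGA (18–20).
UGA is the first in-frame stop; ORF spans 12–20, 9 nucleotides.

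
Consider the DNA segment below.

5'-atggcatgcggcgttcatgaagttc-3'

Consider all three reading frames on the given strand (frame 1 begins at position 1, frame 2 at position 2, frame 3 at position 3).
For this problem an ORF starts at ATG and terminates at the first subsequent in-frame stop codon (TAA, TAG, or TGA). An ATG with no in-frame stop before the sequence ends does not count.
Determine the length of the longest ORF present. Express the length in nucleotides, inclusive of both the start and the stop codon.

15

Frame 1: ATG GCA TGC GGC GTT CAT GAA GTT — no ATG→stop ORF.
Frame 2: TGG CAT GCG GCG TTC ATG AAG TTC — no ATG→stop ORF.
Frame 3: GGC ATG CGG CGT TCA TGA AGT — ATG at 6, stop TGA at 18 → 15 nt.
Longest: frame 3, positions 6–20, 15 nt = 5 codons = 4 aa. → 15 nucleotides.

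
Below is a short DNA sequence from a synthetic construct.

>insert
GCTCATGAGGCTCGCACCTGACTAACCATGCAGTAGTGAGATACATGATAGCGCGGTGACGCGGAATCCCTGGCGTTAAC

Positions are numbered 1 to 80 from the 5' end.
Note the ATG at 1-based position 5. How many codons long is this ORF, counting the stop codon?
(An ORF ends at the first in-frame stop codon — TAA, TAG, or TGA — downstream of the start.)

Codons from position 5: ATG (5–7), AGG (8–10), CTC (11–13), GCA (14–16), CCT (17–19), GAC (20–22), TAA (23–25).
TAA is the first in-frame stop; that's 7 codons including the stop.

7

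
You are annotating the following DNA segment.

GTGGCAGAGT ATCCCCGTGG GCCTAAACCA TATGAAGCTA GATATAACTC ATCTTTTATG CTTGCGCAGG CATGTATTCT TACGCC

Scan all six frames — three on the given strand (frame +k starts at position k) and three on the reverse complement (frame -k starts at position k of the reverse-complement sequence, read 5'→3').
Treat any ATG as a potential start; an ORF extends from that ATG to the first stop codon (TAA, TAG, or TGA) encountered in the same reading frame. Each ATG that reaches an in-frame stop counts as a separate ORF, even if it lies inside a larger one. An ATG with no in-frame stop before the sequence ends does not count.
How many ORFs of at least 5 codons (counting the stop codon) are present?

Reverse complement (5'→3'): GGCGTAAGAATACATGCCTGCGCAAGCATAAAAGATGAGTTATATCTAGCTTCATATGGTTTAGGCCCACGGGGATACTCTGCCAC
Frame +1: GTG GCA GAG TAT CCC CGT GGG CCT AAA CCA TAT GAA GCT AGA TAT AAC TCA TCT TTT ATG CTT GCG CAG GCA TGT ATT CTT ACG — no ATG→stop ORF.
Frame +2: TGG CAG AGT ATC CCC GTG GGC CTA AAC CAT ATG AAG CTA GAT ATA ACT CAT CTT TTA TGC TTG CGC AGG CAT GTA TTC TTA CGC — no ATG→stop ORF.
Frame +3: GGC AGA GTA TCC CCG TGG GCC TAA ACC ATA TGA AGC TAG ATA TAA CTC ATC TTT TAT GCT TGC GCA GGC ATG TAT TCT TAC GCC — no ATG→stop ORF.
Frame -1: GGC GTA AGA ATA CAT GCC TGC GCA AGC ATA AAA GAT GAG TTA TAT CTA GCT TCA TAT GGT TTA GGC CCA CGG GGA TAC TCT GCC — no ATG→stop ORF.
Frame -2: GCG TAA GAA TAC ATG CCT GCG CAA GCA TAA AAG ATG AGT TAT ATC TAG CTT CAT ATG GTT TAG GCC CAC GGG GAT ACT CTG CCA — ATG at 14, stop TAA at 29 → 18 nt; ATG at 35, stop TAG at 47 → 15 nt; ATG at 56, stop TAG at 62 → 9 nt.
Frame -3: CGT AAG AAT ACA TGC CTG CGC AAG CAT AAA AGA TGA GTT ATA TCT AGC TTC ATA TGG TTT AGG CCC ACG GGG ATA CTC TGC CAC — no ATG→stop ORF.
ORFs ≥ 5 codons: frame -2 14–31 (6 codons), frame -2 35–49 (5 codons). Count = 2.

2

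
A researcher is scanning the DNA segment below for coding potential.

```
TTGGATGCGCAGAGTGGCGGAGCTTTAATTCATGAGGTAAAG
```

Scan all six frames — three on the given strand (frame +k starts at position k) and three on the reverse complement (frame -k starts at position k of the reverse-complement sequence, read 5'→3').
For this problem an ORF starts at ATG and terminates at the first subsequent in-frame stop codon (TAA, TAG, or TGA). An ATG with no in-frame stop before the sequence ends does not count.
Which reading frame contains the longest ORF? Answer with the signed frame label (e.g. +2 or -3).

+2

Reverse complement (5'→3'): CTTTACCTCATGAATTAAAGCTCCGCCACTCTGCGCATCCAA
Frame +1: TTG GAT GCG CAG AGT GGC GGA GCT TTA ATT CAT GAG GTA AAG — no ATG→stop ORF.
Frame +2: TGG ATG CGC AGA GTG GCG GAG CTT TAA TTC ATG AGG TAA — ATG at 5, stop TAA at 26 → 24 nt; ATG at 32, stop TAA at 38 → 9 nt.
Frame +3: GGA TGC GCA GAG TGG CGG AGC TTT AAT TCA TGA GGT AAA — no ATG→stop ORF.
Frame -1: CTT TAC CTC ATG AAT TAA AGC TCC GCC ACT CTG CGC ATC CAA — ATG at 10, stop TAA at 16 → 9 nt.
Frame -2: TTT ACC TCA TGA ATT AAA GCT CCG CCA CTC TGC GCA TCC — no ATG→stop ORF.
Frame -3: TTA CCT CAT GAA TTA AAG CTC CGC CAC TCT GCG CAT CCA — no ATG→stop ORF.
Longest ORF is 24 nt in frame +2 (positions 5–28).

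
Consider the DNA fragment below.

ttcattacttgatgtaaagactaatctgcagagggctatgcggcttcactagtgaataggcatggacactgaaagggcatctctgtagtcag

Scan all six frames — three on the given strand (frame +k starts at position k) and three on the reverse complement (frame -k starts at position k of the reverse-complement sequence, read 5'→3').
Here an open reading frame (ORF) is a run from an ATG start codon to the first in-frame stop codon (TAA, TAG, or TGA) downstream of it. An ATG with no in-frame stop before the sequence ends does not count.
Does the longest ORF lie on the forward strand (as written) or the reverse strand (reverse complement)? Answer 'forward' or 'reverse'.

Reverse complement (5'→3'): CTGACTACAGAGATGCCCTTTCAGTGTCCATGCCTATTCACTAGTGAAGCCGCATAGCCCTCTGCAGATTAGTCTTTACATCAAGTAATGAA
Frame +1: TTC ATT ACT TGA TGT AAA GAC TAA TCT GCA GAG GGC TAT GCG GCT TCA CTA GTG AAT AGG CAT GGA CAC TGA AAG GGC ATC TCT GTA GTC — no ATG→stop ORF.
Frame +2: TCA TTA CTT GAT GTA AAG ACT AAT CTG CAG AGG GCT ATG CGG CTT CAC TAG TGA ATA GGC ATG GAC ACT GAA AGG GCA TCT CTG TAG TCA — ATG at 38, stop TAG at 50 → 15 nt; ATG at 62, stop TAG at 86 → 27 nt.
Frame +3: CAT TAC TTG ATG TAA AGA CTA ATC TGC AGA GGG CTA TGC GGC TTC ACT AGT GAA TAG GCA TGG ACA CTG AAA GGG CAT CTC TGT AGT CAG — ATG at 12, stop TAA at 15 → 6 nt.
Frame -1: CTG ACT ACA GAG ATG CCC TTT CAG TGT CCA TGC CTA TTC ACT AGT GAA GCC GCA TAG CCC TCT GCA GAT TAG TCT TTA CAT CAA GTA ATG — ATG at 13, stop TAG at 55 → 45 nt.
Frame -2: TGA CTA CAG AGA TGC CCT TTC AGT GTC CAT GCC TAT TCA CTA GTG AAG CCG CAT AGC CCT CTG CAG ATT AGT CTT TAC ATC AAG TAA TGA — no ATG→stop ORF.
Frame -3: GAC TAC AGA GAT GCC CTT TCA GTG TCC ATG CCT ATT CAC TAG TGA AGC CGC ATA GCC CTC TGC AGA TTA GTC TTT ACA TCA AGT AAT GAA — ATG at 30, stop TAG at 42 → 15 nt.
Forward-strand max 27 nt; reverse-strand max 45 nt. The reverse strand has the longer ORF.

reverse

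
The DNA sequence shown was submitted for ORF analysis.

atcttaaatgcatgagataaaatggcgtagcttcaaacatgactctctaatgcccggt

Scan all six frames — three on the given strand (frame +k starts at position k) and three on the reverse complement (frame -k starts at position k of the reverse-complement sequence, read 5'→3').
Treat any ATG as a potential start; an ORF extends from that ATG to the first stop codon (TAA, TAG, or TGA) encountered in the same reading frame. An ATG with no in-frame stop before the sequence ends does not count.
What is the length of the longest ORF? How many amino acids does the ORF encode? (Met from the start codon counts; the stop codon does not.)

Reverse complement (5'→3'): ACCGGGCATTAGAGAGTCATGTTTGAAGCTACGCCATTTTATCTCATGCATTTAAGAT
Frame +1: ATC TTA AAT GCA TGA GAT AAA ATG GCG TAG CTT CAA ACA TGA CTC TCT AAT GCC CGG — ATG at 22, stop TAG at 28 → 9 nt.
Frame +2: TCT TAA ATG CAT GAG ATA AAA TGG CGT AGC TTC AAA CAT GAC TCT CTA ATG CCC GGT — no ATG→stop ORF.
Frame +3: CTT AAA TGC ATG AGA TAA AAT GGC GTA GCT TCA AAC ATG ACT CTC TAA TGC CCG — ATG at 12, stop TAA at 18 → 9 nt; ATG at 39, stop TAA at 48 → 12 nt.
Frame -1: ACC GGG CAT TAG AGA GTC ATG TTT GAA GCT ACG CCA TTT TAT CTC ATG CAT TTA AGA — no ATG→stop ORF.
Frame -2: CCG GGC ATT AGA GAG TCA TGT TTG AAG CTA CGC CAT TTT ATC TCA TGC ATT TAA GAT — no ATG→stop ORF.
Frame -3: CGG GCA TTA GAG AGT CAT GTT TGA AGC TAC GCC ATT TTA TCT CAT GCA TTT AAG — no ATG→stop ORF.
Longest: frame +3, positions 39–50, 12 nt = 4 codons = 3 aa. → 3 amino acids.

3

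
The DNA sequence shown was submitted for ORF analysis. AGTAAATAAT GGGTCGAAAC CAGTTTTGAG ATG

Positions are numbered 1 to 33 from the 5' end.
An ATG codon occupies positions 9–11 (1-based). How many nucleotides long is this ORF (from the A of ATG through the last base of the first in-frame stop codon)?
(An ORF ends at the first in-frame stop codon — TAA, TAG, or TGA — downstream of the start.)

21

Codons from position 9: ATG (9–11), GGT (12–14), CGA (15–17), AAC (18–20), CAG (21–23), TTT (24–26), TGA (27–29).
TGA is the first in-frame stop; ORF spans 9–29, 21 nucleotides.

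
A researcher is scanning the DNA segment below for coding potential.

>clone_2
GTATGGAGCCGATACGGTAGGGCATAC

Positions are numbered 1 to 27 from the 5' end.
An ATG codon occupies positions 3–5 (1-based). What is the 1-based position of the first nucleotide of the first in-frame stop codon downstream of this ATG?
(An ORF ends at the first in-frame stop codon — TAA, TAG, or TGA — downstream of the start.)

18

Codons from position 3: ATG (3–5), GAG (6–8), CCG (9–11), ATA (12–14), CGG (15–17), TAG (18–20).
TAG is a stop codon; it begins at position 18.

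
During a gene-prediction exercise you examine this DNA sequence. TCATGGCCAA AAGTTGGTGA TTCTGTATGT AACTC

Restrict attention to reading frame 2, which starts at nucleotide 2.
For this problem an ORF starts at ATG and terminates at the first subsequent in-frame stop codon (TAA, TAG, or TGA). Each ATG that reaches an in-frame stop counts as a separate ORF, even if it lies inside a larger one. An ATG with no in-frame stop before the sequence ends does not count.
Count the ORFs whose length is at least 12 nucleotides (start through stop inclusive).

0

Frame 2: CAT GGC CAA AAG TTG GTG ATT CTG TAT GTA ACT — no ATG→stop ORF.
No ORF reaches 12 nucleotides. Count = 0.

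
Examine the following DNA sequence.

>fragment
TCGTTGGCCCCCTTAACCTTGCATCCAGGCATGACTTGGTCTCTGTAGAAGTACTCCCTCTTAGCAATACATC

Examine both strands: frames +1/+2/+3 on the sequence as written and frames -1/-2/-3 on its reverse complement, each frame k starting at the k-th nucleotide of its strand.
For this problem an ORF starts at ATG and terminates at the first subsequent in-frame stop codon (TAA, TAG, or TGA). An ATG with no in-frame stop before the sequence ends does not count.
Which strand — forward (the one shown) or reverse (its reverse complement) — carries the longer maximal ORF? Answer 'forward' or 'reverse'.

Reverse complement (5'→3'): GATGTATTGCTAAGAGGGAGTACTTCTACAGAGACCAAGTCATGCCTGGATGCAAGGTTAAGGGGGCCAACGA
Frame +1: TCG TTG GCC CCC TTA ACC TTG CAT CCA GGC ATG ACT TGG TCT CTG TAG AAG TAC TCC CTC TTA GCA ATA CAT — ATG at 31, stop TAG at 46 → 18 nt.
Frame +2: CGT TGG CCC CCT TAA CCT TGC ATC CAG GCA TGA CTT GGT CTC TGT AGA AGT ACT CCC TCT TAG CAA TAC ATC — no ATG→stop ORF.
Frame +3: GTT GGC CCC CTT AAC CTT GCA TCC AGG CAT GAC TTG GTC TCT GTA GAA GTA CTC CCT CTT AGC AAT ACA — no ATG→stop ORF.
Frame -1: GAT GTA TTG CTA AGA GGG AGT ACT TCT ACA GAG ACC AAG TCA TGC CTG GAT GCA AGG TTA AGG GGG CCA ACG — no ATG→stop ORF.
Frame -2: ATG TAT TGC TAA GAG GGA GTA CTT CTA CAG AGA CCA AGT CAT GCC TGG ATG CAA GGT TAA GGG GGC CAA CGA — ATG at 2, stop TAA at 11 → 12 nt; ATG at 50, stop TAA at 59 → 12 nt.
Frame -3: TGT ATT GCT AAG AGG GAG TAC TTC TAC AGA GAC CAA GTC ATG CCT GGA TGC AAG GTT AAG GGG GCC AAC — no ATG→stop ORF.
Forward-strand max 18 nt; reverse-strand max 12 nt. The forward strand has the longer ORF.

forward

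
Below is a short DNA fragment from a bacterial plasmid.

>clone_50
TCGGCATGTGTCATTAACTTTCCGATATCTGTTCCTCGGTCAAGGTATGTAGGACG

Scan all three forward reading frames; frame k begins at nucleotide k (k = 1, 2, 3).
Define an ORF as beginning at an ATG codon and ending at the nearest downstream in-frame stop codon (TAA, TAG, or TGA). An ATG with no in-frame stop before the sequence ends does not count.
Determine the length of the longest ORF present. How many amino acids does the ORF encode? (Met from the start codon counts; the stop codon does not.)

3

Frame 1: TCG GCA TGT GTC ATT AAC TTT CCG ATA TCT GTT CCT CGG TCA AGG TAT GTA GGA — no ATG→stop ORF.
Frame 2: CGG CAT GTG TCA TTA ACT TTC CGA TAT CTG TTC CTC GGT CAA GGT ATG TAG GAC — ATG at 47, stop TAG at 50 → 6 nt.
Frame 3: GGC ATG TGT CAT TAA CTT TCC GAT ATC TGT TCC TCG GTC AAG GTA TGT AGG ACG — ATG at 6, stop TAA at 15 → 12 nt.
Longest: frame 3, positions 6–17, 12 nt = 4 codons = 3 aa. → 3 amino acids.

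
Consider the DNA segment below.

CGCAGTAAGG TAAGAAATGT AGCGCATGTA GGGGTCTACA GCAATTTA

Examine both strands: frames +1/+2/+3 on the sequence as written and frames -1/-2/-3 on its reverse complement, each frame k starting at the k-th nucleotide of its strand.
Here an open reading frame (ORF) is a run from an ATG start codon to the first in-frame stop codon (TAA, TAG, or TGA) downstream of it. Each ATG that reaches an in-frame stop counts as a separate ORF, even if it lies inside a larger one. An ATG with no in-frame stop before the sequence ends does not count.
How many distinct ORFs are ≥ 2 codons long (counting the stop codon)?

Reverse complement (5'→3'): TAAATTGCTGTAGACCCCTACATGCGCTACATTTCTTACCTTACTGCG
Frame +1: CGC AGT AAG GTA AGA AAT GTA GCG CAT GTA GGG GTC TAC AGC AAT TTA — no ATG→stop ORF.
Frame +2: GCA GTA AGG TAA GAA ATG TAG CGC ATG TAG GGG TCT ACA GCA ATT — ATG at 17, stop TAG at 20 → 6 nt; ATG at 26, stop TAG at 29 → 6 nt.
Frame +3: CAG TAA GGT AAG AAA TGT AGC GCA TGT AGG GGT CTA CAG CAA TTT — no ATG→stop ORF.
Frame -1: TAA ATT GCT GTA GAC CCC TAC ATG CGC TAC ATT TCT TAC CTT ACT GCG — no ATG→stop ORF.
Frame -2: AAA TTG CTG TAG ACC CCT ACA TGC GCT ACA TTT CTT ACC TTA CTG — no ATG→stop ORF.
Frame -3: AAT TGC TGT AGA CCC CTA CAT GCG CTA CAT TTC TTA CCT TAC TGC — no ATG→stop ORF.
ORFs ≥ 2 codons: frame +2 17–22 (2 codons), frame +2 26–31 (2 codons). Count = 2.

2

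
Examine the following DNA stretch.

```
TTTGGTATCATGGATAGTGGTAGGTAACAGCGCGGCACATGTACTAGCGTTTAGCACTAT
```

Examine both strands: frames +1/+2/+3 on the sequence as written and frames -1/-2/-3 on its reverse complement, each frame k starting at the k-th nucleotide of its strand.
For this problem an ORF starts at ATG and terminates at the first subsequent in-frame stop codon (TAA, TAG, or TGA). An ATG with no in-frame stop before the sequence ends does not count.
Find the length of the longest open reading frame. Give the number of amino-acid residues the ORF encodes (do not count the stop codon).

Reverse complement (5'→3'): ATAGTGCTAAACGCTAGTACATGTGCCGCGCTGTTACCTACCACTATCCATGATACCAAA
Frame +1: TTT GGT ATC ATG GAT AGT GGT AGG TAA CAG CGC GGC ACA TGT ACT AGC GTT TAG CAC TAT — ATG at 10, stop TAA at 25 → 18 nt.
Frame +2: TTG GTA TCA TGG ATA GTG GTA GGT AAC AGC GCG GCA CAT GTA CTA GCG TTT AGC ACT — no ATG→stop ORF.
Frame +3: TGG TAT CAT GGA TAG TGG TAG GTA ACA GCG CGG CAC ATG TAC TAG CGT TTA GCA CTA — ATG at 39, stop TAG at 45 → 9 nt.
Frame -1: ATA GTG CTA AAC GCT AGT ACA TGT GCC GCG CTG TTA CCT ACC ACT ATC CAT GAT ACC AAA — no ATG→stop ORF.
Frame -2: TAG TGC TAA ACG CTA GTA CAT GTG CCG CGC TGT TAC CTA CCA CTA TCC ATG ATA CCA — no ATG→stop ORF.
Frame -3: AGT GCT AAA CGC TAG TAC ATG TGC CGC GCT GTT ACC TAC CAC TAT CCA TGA TAC CAA — ATG at 21, stop TGA at 51 → 33 nt.
Longest: frame -3, positions 21–53, 33 nt = 11 codons = 10 aa. → 10 amino acids.

10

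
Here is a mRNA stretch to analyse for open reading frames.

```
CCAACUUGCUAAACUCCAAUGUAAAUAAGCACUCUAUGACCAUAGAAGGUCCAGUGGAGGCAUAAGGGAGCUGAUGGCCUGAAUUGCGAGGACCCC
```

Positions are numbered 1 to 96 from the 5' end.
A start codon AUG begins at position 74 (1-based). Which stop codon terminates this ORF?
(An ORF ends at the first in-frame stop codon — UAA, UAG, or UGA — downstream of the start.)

UGA

Codons from position 74: AUG (74–76), GCC (77–79), UGA (80–82).
The first in-frame stop codon is UGA.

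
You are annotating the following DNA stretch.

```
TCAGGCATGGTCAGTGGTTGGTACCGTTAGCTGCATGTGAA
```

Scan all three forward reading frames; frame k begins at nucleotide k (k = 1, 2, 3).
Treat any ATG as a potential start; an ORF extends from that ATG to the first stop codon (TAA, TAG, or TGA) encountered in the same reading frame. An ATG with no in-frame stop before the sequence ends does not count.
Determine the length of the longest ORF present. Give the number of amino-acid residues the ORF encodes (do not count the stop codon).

7

Frame 1: TCA GGC ATG GTC AGT GGT TGG TAC CGT TAG CTG CAT GTG — ATG at 7, stop TAG at 28 → 24 nt.
Frame 2: CAG GCA TGG TCA GTG GTT GGT ACC GTT AGC TGC ATG TGA — ATG at 35, stop TGA at 38 → 6 nt.
Frame 3: AGG CAT GGT CAG TGG TTG GTA CCG TTA GCT GCA TGT GAA — no ATG→stop ORF.
Longest: frame 1, positions 7–30, 24 nt = 8 codons = 7 aa. → 7 amino acids.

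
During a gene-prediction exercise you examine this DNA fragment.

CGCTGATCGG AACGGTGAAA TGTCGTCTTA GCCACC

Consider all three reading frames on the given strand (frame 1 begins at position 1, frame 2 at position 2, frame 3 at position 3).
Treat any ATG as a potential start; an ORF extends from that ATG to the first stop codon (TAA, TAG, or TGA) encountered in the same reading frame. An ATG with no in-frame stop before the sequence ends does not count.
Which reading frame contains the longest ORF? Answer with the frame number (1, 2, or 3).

Frame 1: CGC TGA TCG GAA CGG TGA AAT GTC GTC TTA GCC ACC — no ATG→stop ORF.
Frame 2: GCT GAT CGG AAC GGT GAA ATG TCG TCT TAG CCA — ATG at 20, stop TAG at 29 → 12 nt.
Frame 3: CTG ATC GGA ACG GTG AAA TGT CGT CTT AGC CAC — no ATG→stop ORF.
Longest ORF is 12 nt in frame 2 (positions 20–31).

2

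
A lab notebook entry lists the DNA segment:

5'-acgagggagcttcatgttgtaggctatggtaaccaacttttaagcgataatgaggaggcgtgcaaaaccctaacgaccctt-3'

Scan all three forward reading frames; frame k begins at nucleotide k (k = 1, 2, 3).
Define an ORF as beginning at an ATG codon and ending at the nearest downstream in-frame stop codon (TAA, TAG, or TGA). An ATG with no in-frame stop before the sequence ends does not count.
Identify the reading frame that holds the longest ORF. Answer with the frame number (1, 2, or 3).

2

Frame 1: ACG AGG GAG CTT CAT GTT GTA GGC TAT GGT AAC CAA CTT TTA AGC GAT AAT GAG GAG GCG TGC AAA ACC CTA ACG ACC CTT — no ATG→stop ORF.
Frame 2: CGA GGG AGC TTC ATG TTG TAG GCT ATG GTA ACC AAC TTT TAA GCG ATA ATG AGG AGG CGT GCA AAA CCC TAA CGA CCC — ATG at 14, stop TAG at 20 → 9 nt; ATG at 26, stop TAA at 41 → 18 nt; ATG at 50, stop TAA at 71 → 24 nt.
Frame 3: GAG GGA GCT TCA TGT TGT AGG CTA TGG TAA CCA ACT TTT AAG CGA TAA TGA GGA GGC GTG CAA AAC CCT AAC GAC CCT — no ATG→stop ORF.
Longest ORF is 24 nt in frame 2 (positions 50–73).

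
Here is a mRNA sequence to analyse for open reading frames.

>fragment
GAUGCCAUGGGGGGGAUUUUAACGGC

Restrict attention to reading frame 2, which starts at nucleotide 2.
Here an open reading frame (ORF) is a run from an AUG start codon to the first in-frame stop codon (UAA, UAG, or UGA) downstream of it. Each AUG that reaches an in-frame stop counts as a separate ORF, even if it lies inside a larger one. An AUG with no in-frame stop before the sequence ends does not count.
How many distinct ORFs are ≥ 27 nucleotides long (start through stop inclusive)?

0

Frame 2: AUG CCA UGG GGG GGA UUU UAA CGG — AUG at 2, stop UAA at 20 → 21 nt.
No ORF reaches 27 nucleotides. Count = 0.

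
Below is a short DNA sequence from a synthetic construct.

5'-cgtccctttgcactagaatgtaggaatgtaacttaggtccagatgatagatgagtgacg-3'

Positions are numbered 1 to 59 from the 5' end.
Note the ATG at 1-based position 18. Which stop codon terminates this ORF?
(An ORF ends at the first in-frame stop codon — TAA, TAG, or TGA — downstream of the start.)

Codons from position 18: ATG (18–20), TAG (21–23).
The first in-frame stop codon is TAG.

TAG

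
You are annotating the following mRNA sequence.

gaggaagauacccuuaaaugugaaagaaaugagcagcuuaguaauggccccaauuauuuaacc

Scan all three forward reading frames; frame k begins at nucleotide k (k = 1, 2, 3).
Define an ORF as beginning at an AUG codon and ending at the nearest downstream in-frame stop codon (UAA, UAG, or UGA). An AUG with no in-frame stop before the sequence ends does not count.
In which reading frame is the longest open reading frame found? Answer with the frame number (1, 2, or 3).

Frame 1: GAG GAA GAU ACC CUU AAA UGU GAA AGA AAU GAG CAG CUU AGU AAU GGC CCC AAU UAU UUA ACC — no AUG→stop ORF.
Frame 2: AGG AAG AUA CCC UUA AAU GUG AAA GAA AUG AGC AGC UUA GUA AUG GCC CCA AUU AUU UAA — AUG at 29, stop UAA at 59 → 33 nt; AUG at 44, stop UAA at 59 → 18 nt.
Frame 3: GGA AGA UAC CCU UAA AUG UGA AAG AAA UGA GCA GCU UAG UAA UGG CCC CAA UUA UUU AAC — AUG at 18, stop UGA at 21 → 6 nt.
Longest ORF is 33 nt in frame 2 (positions 29–61).

2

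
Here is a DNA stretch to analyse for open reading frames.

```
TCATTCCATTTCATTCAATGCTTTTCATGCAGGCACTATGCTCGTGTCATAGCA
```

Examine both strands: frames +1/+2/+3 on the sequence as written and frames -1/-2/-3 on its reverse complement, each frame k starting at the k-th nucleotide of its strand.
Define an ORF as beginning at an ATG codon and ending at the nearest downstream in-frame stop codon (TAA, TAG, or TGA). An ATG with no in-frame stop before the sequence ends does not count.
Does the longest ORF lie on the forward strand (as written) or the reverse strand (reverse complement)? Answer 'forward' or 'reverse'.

reverse

Reverse complement (5'→3'): TGCTATGACACGAGCATAGTGCCTGCATGAAAAGCATTGAATGAAATGGAATGA
Frame +1: TCA TTC CAT TTC ATT CAA TGC TTT TCA TGC AGG CAC TAT GCT CGT GTC ATA GCA — no ATG→stop ORF.
Frame +2: CAT TCC ATT TCA TTC AAT GCT TTT CAT GCA GGC ACT ATG CTC GTG TCA TAG — ATG at 38, stop TAG at 50 → 15 nt.
Frame +3: ATT CCA TTT CAT TCA ATG CTT TTC ATG CAG GCA CTA TGC TCG TGT CAT AGC — no ATG→stop ORF.
Frame -1: TGC TAT GAC ACG AGC ATA GTG CCT GCA TGA AAA GCA TTG AAT GAA ATG GAA TGA — ATG at 46, stop TGA at 52 → 9 nt.
Frame -2: GCT ATG ACA CGA GCA TAG TGC CTG CAT GAA AAG CAT TGA ATG AAA TGG AAT — ATG at 5, stop TAG at 17 → 15 nt.
Frame -3: CTA TGA CAC GAG CAT AGT GCC TGC ATG AAA AGC ATT GAA TGA AAT GGA ATG — ATG at 27, stop TGA at 42 → 18 nt.
Forward-strand max 15 nt; reverse-strand max 18 nt. The reverse strand has the longer ORF.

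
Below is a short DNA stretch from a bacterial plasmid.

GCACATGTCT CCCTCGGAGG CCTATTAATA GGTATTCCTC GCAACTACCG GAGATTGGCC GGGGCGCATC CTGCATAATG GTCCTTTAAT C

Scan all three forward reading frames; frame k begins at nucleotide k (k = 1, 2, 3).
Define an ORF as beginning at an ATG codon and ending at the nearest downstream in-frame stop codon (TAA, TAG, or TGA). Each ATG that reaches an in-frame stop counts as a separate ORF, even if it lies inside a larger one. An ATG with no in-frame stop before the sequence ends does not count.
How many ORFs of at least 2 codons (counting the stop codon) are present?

2

Frame 1: GCA CAT GTC TCC CTC GGA GGC CTA TTA ATA GGT ATT CCT CGC AAC TAC CGG AGA TTG GCC GGG GCG CAT CCT GCA TAA TGG TCC TTT AAT — no ATG→stop ORF.
Frame 2: CAC ATG TCT CCC TCG GAG GCC TAT TAA TAG GTA TTC CTC GCA ACT ACC GGA GAT TGG CCG GGG CGC ATC CTG CAT AAT GGT CCT TTA ATC — ATG at 5, stop TAA at 26 → 24 nt.
Frame 3: ACA TGT CTC CCT CGG AGG CCT ATT AAT AGG TAT TCC TCG CAA CTA CCG GAG ATT GGC CGG GGC GCA TCC TGC ATA ATG GTC CTT TAA — ATG at 78, stop TAA at 87 → 12 nt.
ORFs ≥ 2 codons: frame 2 5–28 (8 codons), frame 3 78–89 (4 codons). Count = 2.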